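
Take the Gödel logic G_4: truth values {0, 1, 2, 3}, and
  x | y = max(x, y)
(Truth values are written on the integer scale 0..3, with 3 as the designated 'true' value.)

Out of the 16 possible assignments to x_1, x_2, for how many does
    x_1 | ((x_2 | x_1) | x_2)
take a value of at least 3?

x_1 = 0, x_2 = 0 ↦ 0  <
x_1 = 0, x_2 = 1 ↦ 1  <
x_1 = 0, x_2 = 2 ↦ 2  <
x_1 = 0, x_2 = 3 ↦ 3  ≥
x_1 = 1, x_2 = 0 ↦ 1  <
x_1 = 1, x_2 = 1 ↦ 1  <
x_1 = 1, x_2 = 2 ↦ 2  <
x_1 = 1, x_2 = 3 ↦ 3  ≥
x_1 = 2, x_2 = 0 ↦ 2  <
x_1 = 2, x_2 = 1 ↦ 2  <
x_1 = 2, x_2 = 2 ↦ 2  <
x_1 = 2, x_2 = 3 ↦ 3  ≥
x_1 = 3, x_2 = 0 ↦ 3  ≥
x_1 = 3, x_2 = 1 ↦ 3  ≥
x_1 = 3, x_2 = 2 ↦ 3  ≥
x_1 = 3, x_2 = 3 ↦ 3  ≥
So 7 of the 16 assignments meet the threshold.

7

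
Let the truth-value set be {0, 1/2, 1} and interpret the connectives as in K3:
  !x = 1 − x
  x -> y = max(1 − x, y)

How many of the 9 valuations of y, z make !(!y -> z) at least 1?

y = 0, z = 0 ↦ 1  ≥
y = 0, z = 1/2 ↦ 1/2  <
y = 0, z = 1 ↦ 0  <
y = 1/2, z = 0 ↦ 1/2  <
y = 1/2, z = 1/2 ↦ 1/2  <
y = 1/2, z = 1 ↦ 0  <
y = 1, z = 0 ↦ 0  <
y = 1, z = 1/2 ↦ 0  <
y = 1, z = 1 ↦ 0  <
So 1 of the 9 assignments meets the threshold.

1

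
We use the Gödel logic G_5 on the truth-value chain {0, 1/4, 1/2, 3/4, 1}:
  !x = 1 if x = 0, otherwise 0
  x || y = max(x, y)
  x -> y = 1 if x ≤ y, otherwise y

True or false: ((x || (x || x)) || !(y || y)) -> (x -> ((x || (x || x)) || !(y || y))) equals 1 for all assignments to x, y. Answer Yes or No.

At x = 3/4, y = 1/4, for instance:
x || x = 3/4 || 3/4 = 3/4
x || (x || x) = 3/4 || 3/4 = 3/4
y || y = 1/4 || 1/4 = 1/4
!(y || y) = !1/4 = 0
(x || (x || x)) || !(y || y) = 3/4 || 0 = 3/4
x -> ((x || (x || x)) || !(y || y)) = 3/4 -> 3/4 = 1
((x || (x || x)) || !(y || y)) -> (x -> ((x || (x || x)) || !(y || y))) = 3/4 -> 1 = 1
and checking the remaining 24 assignments likewise gives ≥ 1 in every case.

Yes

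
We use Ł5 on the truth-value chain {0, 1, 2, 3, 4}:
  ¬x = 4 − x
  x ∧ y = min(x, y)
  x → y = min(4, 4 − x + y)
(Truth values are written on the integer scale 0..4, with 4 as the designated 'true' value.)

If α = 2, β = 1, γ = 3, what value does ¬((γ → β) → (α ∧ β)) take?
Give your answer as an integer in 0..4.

γ → β = 3 → 1 = 2
α ∧ β = 2 ∧ 1 = 1
(γ → β) → (α ∧ β) = 2 → 1 = 3
¬((γ → β) → (α ∧ β)) = ¬3 = 1

1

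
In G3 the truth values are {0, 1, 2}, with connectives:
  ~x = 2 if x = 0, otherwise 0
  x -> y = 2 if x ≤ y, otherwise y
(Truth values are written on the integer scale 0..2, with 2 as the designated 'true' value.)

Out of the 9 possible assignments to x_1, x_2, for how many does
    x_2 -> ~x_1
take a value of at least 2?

5

x_1 = 0, x_2 = 0 ↦ 2  ≥
x_1 = 0, x_2 = 1 ↦ 2  ≥
x_1 = 0, x_2 = 2 ↦ 2  ≥
x_1 = 1, x_2 = 0 ↦ 2  ≥
x_1 = 1, x_2 = 1 ↦ 0  <
x_1 = 1, x_2 = 2 ↦ 0  <
x_1 = 2, x_2 = 0 ↦ 2  ≥
x_1 = 2, x_2 = 1 ↦ 0  <
x_1 = 2, x_2 = 2 ↦ 0  <
So 5 of the 9 assignments meet the threshold.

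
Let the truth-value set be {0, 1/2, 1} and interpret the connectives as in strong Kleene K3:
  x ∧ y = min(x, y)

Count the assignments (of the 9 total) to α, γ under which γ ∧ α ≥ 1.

1

α = 0, γ = 0 ↦ 0  <
α = 0, γ = 1/2 ↦ 0  <
α = 0, γ = 1 ↦ 0  <
α = 1/2, γ = 0 ↦ 0  <
α = 1/2, γ = 1/2 ↦ 1/2  <
α = 1/2, γ = 1 ↦ 1/2  <
α = 1, γ = 0 ↦ 0  <
α = 1, γ = 1/2 ↦ 1/2  <
α = 1, γ = 1 ↦ 1  ≥
So 1 of the 9 assignments meets the threshold.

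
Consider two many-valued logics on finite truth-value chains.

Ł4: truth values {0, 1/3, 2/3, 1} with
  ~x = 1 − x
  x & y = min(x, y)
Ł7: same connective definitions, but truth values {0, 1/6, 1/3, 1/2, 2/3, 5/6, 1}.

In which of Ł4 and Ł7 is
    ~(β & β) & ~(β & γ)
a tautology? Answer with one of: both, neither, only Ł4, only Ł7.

In Ł4: at β = 1/3, γ = 0 the value is 2/3 — not a tautology.
In Ł7: at β = 1/6, γ = 0 the value is 5/6 — not a tautology.

neither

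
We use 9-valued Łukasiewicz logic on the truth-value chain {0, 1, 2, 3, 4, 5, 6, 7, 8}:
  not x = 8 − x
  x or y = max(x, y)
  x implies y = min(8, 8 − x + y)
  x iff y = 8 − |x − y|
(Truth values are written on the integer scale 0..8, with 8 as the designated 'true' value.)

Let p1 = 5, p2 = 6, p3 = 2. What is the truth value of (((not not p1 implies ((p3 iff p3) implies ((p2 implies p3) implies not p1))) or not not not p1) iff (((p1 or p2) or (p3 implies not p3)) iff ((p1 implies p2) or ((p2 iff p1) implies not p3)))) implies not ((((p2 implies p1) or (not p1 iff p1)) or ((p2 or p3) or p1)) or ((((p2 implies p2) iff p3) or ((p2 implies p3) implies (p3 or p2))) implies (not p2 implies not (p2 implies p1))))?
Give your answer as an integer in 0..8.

1

not p1 = not 5 = 3
not not p1 = not 3 = 5
p3 iff p3 = 2 iff 2 = 8
p2 implies p3 = 6 implies 2 = 4
not p1 = not 5 = 3
(p2 implies p3) implies not p1 = 4 implies 3 = 7
(p3 iff p3) implies ((p2 implies p3) implies not p1) = 8 implies 7 = 7
not not p1 implies ((p3 iff p3) implies ((p2 implies p3) implies not p1)) = 5 implies 7 = 8
not p1 = not 5 = 3
not not p1 = not 3 = 5
not not not p1 = not 5 = 3
(not not p1 implies ((p3 iff p3) implies ((p2 implies p3) implies not p1))) or not not not p1 = 8 or 3 = 8
p1 or p2 = 5 or 6 = 6
not p3 = not 2 = 6
p3 implies not p3 = 2 implies 6 = 8
(p1 or p2) or (p3 implies not p3) = 6 or 8 = 8
p1 implies p2 = 5 implies 6 = 8
p2 iff p1 = 6 iff 5 = 7
not p3 = not 2 = 6
(p2 iff p1) implies not p3 = 7 implies 6 = 7
(p1 implies p2) or ((p2 iff p1) implies not p3) = 8 or 7 = 8
((p1 or p2) or (p3 implies not p3)) iff ((p1 implies p2) or ((p2 iff p1) implies not p3)) = 8 iff 8 = 8
((not not p1 implies ((p3 iff p3) implies ((p2 implies p3) implies not p1))) or not not not p1) iff (((p1 or p2) or (p3 implies not p3)) iff ((p1 implies p2) or ((p2 iff p1) implies not p3))) = 8 iff 8 = 8
p2 implies p1 = 6 implies 5 = 7
not p1 = not 5 = 3
not p1 iff p1 = 3 iff 5 = 6
(p2 implies p1) or (not p1 iff p1) = 7 or 6 = 7
p2 or p3 = 6 or 2 = 6
(p2 or p3) or p1 = 6 or 5 = 6
((p2 implies p1) or (not p1 iff p1)) or ((p2 or p3) or p1) = 7 or 6 = 7
p2 implies p2 = 6 implies 6 = 8
(p2 implies p2) iff p3 = 8 iff 2 = 2
p2 implies p3 = 6 implies 2 = 4
p3 or p2 = 2 or 6 = 6
(p2 implies p3) implies (p3 or p2) = 4 implies 6 = 8
((p2 implies p2) iff p3) or ((p2 implies p3) implies (p3 or p2)) = 2 or 8 = 8
not p2 = not 6 = 2
p2 implies p1 = 6 implies 5 = 7
not (p2 implies p1) = not 7 = 1
not p2 implies not (p2 implies p1) = 2 implies 1 = 7
(((p2 implies p2) iff p3) or ((p2 implies p3) implies (p3 or p2))) implies (not p2 implies not (p2 implies p1)) = 8 implies 7 = 7
(((p2 implies p1) or (not p1 iff p1)) or ((p2 or p3) or p1)) or ((((p2 implies p2) iff p3) or ((p2 implies p3) implies (p3 or p2))) implies (not p2 implies not (p2 implies p1))) = 7 or 7 = 7
not ((((p2 implies p1) or (not p1 iff p1)) or ((p2 or p3) or p1)) or ((((p2 implies p2) iff p3) or ((p2 implies p3) implies (p3 or p2))) implies (not p2 implies not (p2 implies p1)))) = not 7 = 1
(((not not p1 implies ((p3 iff p3) implies ((p2 implies p3) implies not p1))) or not not not p1) iff (((p1 or p2) or (p3 implies not p3)) iff ((p1 implies p2) or ((p2 iff p1) implies not p3)))) implies not ((((p2 implies p1) or (not p1 iff p1)) or ((p2 or p3) or p1)) or ((((p2 implies p2) iff p3) or ((p2 implies p3) implies (p3 or p2))) implies (not p2 implies not (p2 implies p1)))) = 8 implies 1 = 1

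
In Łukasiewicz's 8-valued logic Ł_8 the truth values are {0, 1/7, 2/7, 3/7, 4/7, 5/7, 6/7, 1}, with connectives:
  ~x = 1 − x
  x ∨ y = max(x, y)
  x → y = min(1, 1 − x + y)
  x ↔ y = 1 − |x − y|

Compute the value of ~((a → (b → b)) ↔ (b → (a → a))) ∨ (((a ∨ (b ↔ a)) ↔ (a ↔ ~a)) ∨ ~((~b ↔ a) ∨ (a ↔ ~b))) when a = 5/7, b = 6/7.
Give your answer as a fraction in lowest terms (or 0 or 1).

5/7

b → b = 6/7 → 6/7 = 1
a → (b → b) = 5/7 → 1 = 1
a → a = 5/7 → 5/7 = 1
b → (a → a) = 6/7 → 1 = 1
(a → (b → b)) ↔ (b → (a → a)) = 1 ↔ 1 = 1
~((a → (b → b)) ↔ (b → (a → a))) = ~1 = 0
b ↔ a = 6/7 ↔ 5/7 = 6/7
a ∨ (b ↔ a) = 5/7 ∨ 6/7 = 6/7
~a = ~5/7 = 2/7
a ↔ ~a = 5/7 ↔ 2/7 = 4/7
(a ∨ (b ↔ a)) ↔ (a ↔ ~a) = 6/7 ↔ 4/7 = 5/7
~b = ~6/7 = 1/7
~b ↔ a = 1/7 ↔ 5/7 = 3/7
~b = ~6/7 = 1/7
a ↔ ~b = 5/7 ↔ 1/7 = 3/7
(~b ↔ a) ∨ (a ↔ ~b) = 3/7 ∨ 3/7 = 3/7
~((~b ↔ a) ∨ (a ↔ ~b)) = ~3/7 = 4/7
((a ∨ (b ↔ a)) ↔ (a ↔ ~a)) ∨ ~((~b ↔ a) ∨ (a ↔ ~b)) = 5/7 ∨ 4/7 = 5/7
~((a → (b → b)) ↔ (b → (a → a))) ∨ (((a ∨ (b ↔ a)) ↔ (a ↔ ~a)) ∨ ~((~b ↔ a) ∨ (a ↔ ~b))) = 0 ∨ 5/7 = 5/7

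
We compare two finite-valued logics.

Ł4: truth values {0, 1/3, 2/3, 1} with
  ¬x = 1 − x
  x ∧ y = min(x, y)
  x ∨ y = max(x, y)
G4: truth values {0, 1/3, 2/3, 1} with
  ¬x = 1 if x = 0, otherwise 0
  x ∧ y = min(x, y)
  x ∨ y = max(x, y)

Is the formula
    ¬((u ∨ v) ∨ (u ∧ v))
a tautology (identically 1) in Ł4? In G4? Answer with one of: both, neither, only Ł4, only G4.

neither

In Ł4: at u = 0, v = 1/3 the value is 2/3 — not a tautology.
In G4: at u = 0, v = 1/3 the value is 0 — not a tautology.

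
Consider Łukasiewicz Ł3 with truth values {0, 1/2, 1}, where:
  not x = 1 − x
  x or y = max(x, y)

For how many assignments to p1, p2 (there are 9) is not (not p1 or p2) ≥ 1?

1

p1 = 0, p2 = 0 ↦ 0  <
p1 = 0, p2 = 1/2 ↦ 0  <
p1 = 0, p2 = 1 ↦ 0  <
p1 = 1/2, p2 = 0 ↦ 1/2  <
p1 = 1/2, p2 = 1/2 ↦ 1/2  <
p1 = 1/2, p2 = 1 ↦ 0  <
p1 = 1, p2 = 0 ↦ 1  ≥
p1 = 1, p2 = 1/2 ↦ 1/2  <
p1 = 1, p2 = 1 ↦ 0  <
So 1 of the 9 assignments meets the threshold.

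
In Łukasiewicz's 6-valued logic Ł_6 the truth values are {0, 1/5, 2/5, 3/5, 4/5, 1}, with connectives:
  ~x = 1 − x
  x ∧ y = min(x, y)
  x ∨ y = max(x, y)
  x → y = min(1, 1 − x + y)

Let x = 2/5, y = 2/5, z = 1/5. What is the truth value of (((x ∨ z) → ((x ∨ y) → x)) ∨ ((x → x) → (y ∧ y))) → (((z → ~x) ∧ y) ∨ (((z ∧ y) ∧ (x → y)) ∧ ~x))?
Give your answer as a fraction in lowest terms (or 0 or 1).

2/5

x ∨ z = 2/5 ∨ 1/5 = 2/5
x ∨ y = 2/5 ∨ 2/5 = 2/5
(x ∨ y) → x = 2/5 → 2/5 = 1
(x ∨ z) → ((x ∨ y) → x) = 2/5 → 1 = 1
x → x = 2/5 → 2/5 = 1
y ∧ y = 2/5 ∧ 2/5 = 2/5
(x → x) → (y ∧ y) = 1 → 2/5 = 2/5
((x ∨ z) → ((x ∨ y) → x)) ∨ ((x → x) → (y ∧ y)) = 1 ∨ 2/5 = 1
~x = ~2/5 = 3/5
z → ~x = 1/5 → 3/5 = 1
(z → ~x) ∧ y = 1 ∧ 2/5 = 2/5
z ∧ y = 1/5 ∧ 2/5 = 1/5
x → y = 2/5 → 2/5 = 1
(z ∧ y) ∧ (x → y) = 1/5 ∧ 1 = 1/5
~x = ~2/5 = 3/5
((z ∧ y) ∧ (x → y)) ∧ ~x = 1/5 ∧ 3/5 = 1/5
((z → ~x) ∧ y) ∨ (((z ∧ y) ∧ (x → y)) ∧ ~x) = 2/5 ∨ 1/5 = 2/5
(((x ∨ z) → ((x ∨ y) → x)) ∨ ((x → x) → (y ∧ y))) → (((z → ~x) ∧ y) ∨ (((z ∧ y) ∧ (x → y)) ∧ ~x)) = 1 → 2/5 = 2/5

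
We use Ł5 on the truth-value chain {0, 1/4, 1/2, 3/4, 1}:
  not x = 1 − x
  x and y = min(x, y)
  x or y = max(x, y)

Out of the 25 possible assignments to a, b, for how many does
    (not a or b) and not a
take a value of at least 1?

value 1: 5 assignments (counts)
value 3/4: 5 assignments
value 1/2: 5 assignments
value 1/4: 5 assignments
value 0: 5 assignments
So 5 of the 25 assignments meet the threshold.

5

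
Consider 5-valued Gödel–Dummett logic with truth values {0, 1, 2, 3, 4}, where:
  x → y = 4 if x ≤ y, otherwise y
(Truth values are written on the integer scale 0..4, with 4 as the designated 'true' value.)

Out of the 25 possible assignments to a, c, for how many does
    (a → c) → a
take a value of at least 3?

13

value 4: 11 assignments (counts)
value 3: 2 assignments (counts)
value 2: 3 assignments
value 1: 4 assignments
value 0: 5 assignments
So 13 of the 25 assignments meet the threshold.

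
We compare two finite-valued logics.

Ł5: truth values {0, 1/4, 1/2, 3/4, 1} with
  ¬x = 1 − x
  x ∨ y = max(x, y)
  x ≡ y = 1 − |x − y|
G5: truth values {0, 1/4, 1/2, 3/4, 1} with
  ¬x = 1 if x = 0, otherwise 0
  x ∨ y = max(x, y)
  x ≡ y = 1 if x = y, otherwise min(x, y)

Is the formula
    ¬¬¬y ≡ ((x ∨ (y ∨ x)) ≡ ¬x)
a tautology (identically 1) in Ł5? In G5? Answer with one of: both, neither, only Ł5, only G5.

In Ł5: at x = 0, y = 0 the value is 0 — not a tautology.
In G5: at x = 0, y = 0 the value is 0 — not a tautology.

neither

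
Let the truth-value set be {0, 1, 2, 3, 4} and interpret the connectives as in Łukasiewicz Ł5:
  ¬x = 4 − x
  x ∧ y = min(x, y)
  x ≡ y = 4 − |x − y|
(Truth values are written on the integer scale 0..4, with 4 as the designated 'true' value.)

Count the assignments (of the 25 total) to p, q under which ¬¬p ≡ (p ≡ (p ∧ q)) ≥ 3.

value 4: 3 assignments (counts)
value 3: 5 assignments (counts)
value 2: 6 assignments
value 1: 5 assignments
value 0: 6 assignments
So 8 of the 25 assignments meet the threshold.

8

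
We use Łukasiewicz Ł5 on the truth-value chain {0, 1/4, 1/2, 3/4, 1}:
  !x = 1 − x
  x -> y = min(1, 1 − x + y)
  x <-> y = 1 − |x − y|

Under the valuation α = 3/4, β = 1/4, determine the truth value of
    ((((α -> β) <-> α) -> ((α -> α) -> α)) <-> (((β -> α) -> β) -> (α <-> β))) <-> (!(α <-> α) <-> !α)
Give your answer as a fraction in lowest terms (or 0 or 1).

3/4

α -> β = 3/4 -> 1/4 = 1/2
(α -> β) <-> α = 1/2 <-> 3/4 = 3/4
α -> α = 3/4 -> 3/4 = 1
(α -> α) -> α = 1 -> 3/4 = 3/4
((α -> β) <-> α) -> ((α -> α) -> α) = 3/4 -> 3/4 = 1
β -> α = 1/4 -> 3/4 = 1
(β -> α) -> β = 1 -> 1/4 = 1/4
α <-> β = 3/4 <-> 1/4 = 1/2
((β -> α) -> β) -> (α <-> β) = 1/4 -> 1/2 = 1
(((α -> β) <-> α) -> ((α -> α) -> α)) <-> (((β -> α) -> β) -> (α <-> β)) = 1 <-> 1 = 1
α <-> α = 3/4 <-> 3/4 = 1
!(α <-> α) = !1 = 0
!α = !3/4 = 1/4
!(α <-> α) <-> !α = 0 <-> 1/4 = 3/4
((((α -> β) <-> α) -> ((α -> α) -> α)) <-> (((β -> α) -> β) -> (α <-> β))) <-> (!(α <-> α) <-> !α) = 1 <-> 3/4 = 3/4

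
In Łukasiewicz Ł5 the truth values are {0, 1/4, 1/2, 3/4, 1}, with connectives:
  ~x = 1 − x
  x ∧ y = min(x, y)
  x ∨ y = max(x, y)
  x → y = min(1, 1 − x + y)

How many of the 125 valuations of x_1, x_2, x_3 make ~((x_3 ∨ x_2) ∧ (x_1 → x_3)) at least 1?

value 1: 9 assignments (counts)
value 3/4: 20 assignments
value 1/2: 28 assignments
value 1/4: 33 assignments
value 0: 35 assignments
So 9 of the 125 assignments meet the threshold.

9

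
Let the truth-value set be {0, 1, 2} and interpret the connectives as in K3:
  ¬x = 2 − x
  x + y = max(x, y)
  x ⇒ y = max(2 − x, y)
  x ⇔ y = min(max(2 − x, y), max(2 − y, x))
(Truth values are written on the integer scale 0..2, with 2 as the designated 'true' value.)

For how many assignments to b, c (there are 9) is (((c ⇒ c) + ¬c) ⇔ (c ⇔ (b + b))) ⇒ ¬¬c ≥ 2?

b = 0, c = 0 ↦ 0  <
b = 0, c = 1 ↦ 1  <
b = 0, c = 2 ↦ 2  ≥
b = 1, c = 0 ↦ 1  <
b = 1, c = 1 ↦ 1  <
b = 1, c = 2 ↦ 2  ≥
b = 2, c = 0 ↦ 2  ≥
b = 2, c = 1 ↦ 1  <
b = 2, c = 2 ↦ 2  ≥
So 4 of the 9 assignments meet the threshold.

4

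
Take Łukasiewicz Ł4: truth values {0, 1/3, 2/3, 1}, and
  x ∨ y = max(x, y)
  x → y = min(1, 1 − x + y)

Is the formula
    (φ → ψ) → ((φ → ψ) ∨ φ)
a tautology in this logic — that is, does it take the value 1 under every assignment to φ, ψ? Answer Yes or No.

φ = 0, ψ = 0 ↦ 1
φ = 0, ψ = 1/3 ↦ 1
φ = 0, ψ = 2/3 ↦ 1
φ = 0, ψ = 1 ↦ 1
φ = 1/3, ψ = 0 ↦ 1
φ = 1/3, ψ = 1/3 ↦ 1
φ = 1/3, ψ = 2/3 ↦ 1
φ = 1/3, ψ = 1 ↦ 1
φ = 2/3, ψ = 0 ↦ 1
φ = 2/3, ψ = 1/3 ↦ 1
φ = 2/3, ψ = 2/3 ↦ 1
φ = 2/3, ψ = 1 ↦ 1
φ = 1, ψ = 0 ↦ 1
φ = 1, ψ = 1/3 ↦ 1
φ = 1, ψ = 2/3 ↦ 1
φ = 1, ψ = 1 ↦ 1
Every assignment gives a value ≥ 1.

Yes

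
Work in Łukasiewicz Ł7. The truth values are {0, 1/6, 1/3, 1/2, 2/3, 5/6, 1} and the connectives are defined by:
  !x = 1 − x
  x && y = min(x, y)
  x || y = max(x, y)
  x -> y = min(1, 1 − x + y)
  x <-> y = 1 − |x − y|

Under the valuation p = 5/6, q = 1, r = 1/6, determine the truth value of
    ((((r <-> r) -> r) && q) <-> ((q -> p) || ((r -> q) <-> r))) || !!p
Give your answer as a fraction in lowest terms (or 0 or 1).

5/6

r <-> r = 1/6 <-> 1/6 = 1
(r <-> r) -> r = 1 -> 1/6 = 1/6
((r <-> r) -> r) && q = 1/6 && 1 = 1/6
q -> p = 1 -> 5/6 = 5/6
r -> q = 1/6 -> 1 = 1
(r -> q) <-> r = 1 <-> 1/6 = 1/6
(q -> p) || ((r -> q) <-> r) = 5/6 || 1/6 = 5/6
(((r <-> r) -> r) && q) <-> ((q -> p) || ((r -> q) <-> r)) = 1/6 <-> 5/6 = 1/3
!p = !5/6 = 1/6
!!p = !1/6 = 5/6
((((r <-> r) -> r) && q) <-> ((q -> p) || ((r -> q) <-> r))) || !!p = 1/3 || 5/6 = 5/6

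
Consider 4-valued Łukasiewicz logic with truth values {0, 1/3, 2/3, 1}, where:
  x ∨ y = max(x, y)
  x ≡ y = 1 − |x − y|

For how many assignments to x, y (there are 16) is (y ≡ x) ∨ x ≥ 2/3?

x = 0, y = 0 ↦ 1  ≥
x = 0, y = 1/3 ↦ 2/3  ≥
x = 0, y = 2/3 ↦ 1/3  <
x = 0, y = 1 ↦ 0  <
x = 1/3, y = 0 ↦ 2/3  ≥
x = 1/3, y = 1/3 ↦ 1  ≥
x = 1/3, y = 2/3 ↦ 2/3  ≥
x = 1/3, y = 1 ↦ 1/3  <
x = 2/3, y = 0 ↦ 2/3  ≥
x = 2/3, y = 1/3 ↦ 2/3  ≥
x = 2/3, y = 2/3 ↦ 1  ≥
x = 2/3, y = 1 ↦ 2/3  ≥
x = 1, y = 0 ↦ 1  ≥
x = 1, y = 1/3 ↦ 1  ≥
x = 1, y = 2/3 ↦ 1  ≥
x = 1, y = 1 ↦ 1  ≥
So 13 of the 16 assignments meet the threshold.

13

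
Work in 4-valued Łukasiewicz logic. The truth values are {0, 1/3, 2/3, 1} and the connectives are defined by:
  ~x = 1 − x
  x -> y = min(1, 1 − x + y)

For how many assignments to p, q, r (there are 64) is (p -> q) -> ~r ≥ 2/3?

41

value 1: 26 assignments (counts)
value 2/3: 15 assignments (counts)
value 1/3: 13 assignments
value 0: 10 assignments
So 41 of the 64 assignments meet the threshold.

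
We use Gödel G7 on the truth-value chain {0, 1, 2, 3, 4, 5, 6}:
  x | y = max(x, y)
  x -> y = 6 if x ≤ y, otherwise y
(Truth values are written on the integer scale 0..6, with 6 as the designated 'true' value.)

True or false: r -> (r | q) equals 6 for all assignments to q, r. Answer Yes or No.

Yes

At q = 6, r = 1, for instance:
r | q = 1 | 6 = 6
r -> (r | q) = 1 -> 6 = 6
and checking the remaining 48 assignments likewise gives ≥ 6 in every case.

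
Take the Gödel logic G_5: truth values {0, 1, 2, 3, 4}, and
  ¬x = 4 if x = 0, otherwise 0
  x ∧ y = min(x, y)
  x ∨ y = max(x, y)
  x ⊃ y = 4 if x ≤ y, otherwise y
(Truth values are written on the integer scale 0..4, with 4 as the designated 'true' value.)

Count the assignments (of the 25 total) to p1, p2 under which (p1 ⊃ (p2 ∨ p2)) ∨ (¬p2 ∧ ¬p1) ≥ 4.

15

value 4: 15 assignments (counts)
value 3: 1 assignment
value 2: 2 assignments
value 1: 3 assignments
value 0: 4 assignments
So 15 of the 25 assignments meet the threshold.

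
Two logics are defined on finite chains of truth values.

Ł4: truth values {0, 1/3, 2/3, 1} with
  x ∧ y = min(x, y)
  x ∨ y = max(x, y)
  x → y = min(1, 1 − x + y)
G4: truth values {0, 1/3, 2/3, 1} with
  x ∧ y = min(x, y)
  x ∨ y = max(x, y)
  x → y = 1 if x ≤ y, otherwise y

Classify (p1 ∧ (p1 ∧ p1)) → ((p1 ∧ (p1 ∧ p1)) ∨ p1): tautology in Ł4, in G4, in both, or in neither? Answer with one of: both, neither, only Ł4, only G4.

In Ł4: every assignment gives 1 — tautology.
In G4: every assignment gives 1 — tautology.

both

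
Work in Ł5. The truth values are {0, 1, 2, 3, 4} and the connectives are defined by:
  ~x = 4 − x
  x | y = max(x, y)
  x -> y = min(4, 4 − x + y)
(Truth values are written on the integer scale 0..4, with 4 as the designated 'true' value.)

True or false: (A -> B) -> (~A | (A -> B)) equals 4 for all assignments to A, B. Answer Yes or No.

At A = 1, B = 1, for instance:
A -> B = 1 -> 1 = 4
~A = ~1 = 3
~A | (A -> B) = 3 | 4 = 4
(A -> B) -> (~A | (A -> B)) = 4 -> 4 = 4
and checking the remaining 24 assignments likewise gives ≥ 4 in every case.

Yes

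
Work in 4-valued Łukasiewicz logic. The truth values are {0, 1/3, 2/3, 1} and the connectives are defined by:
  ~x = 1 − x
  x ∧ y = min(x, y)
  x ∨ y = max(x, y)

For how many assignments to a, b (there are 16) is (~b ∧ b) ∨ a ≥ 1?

4

a = 0, b = 0 ↦ 0  <
a = 0, b = 1/3 ↦ 1/3  <
a = 0, b = 2/3 ↦ 1/3  <
a = 0, b = 1 ↦ 0  <
a = 1/3, b = 0 ↦ 1/3  <
a = 1/3, b = 1/3 ↦ 1/3  <
a = 1/3, b = 2/3 ↦ 1/3  <
a = 1/3, b = 1 ↦ 1/3  <
a = 2/3, b = 0 ↦ 2/3  <
a = 2/3, b = 1/3 ↦ 2/3  <
a = 2/3, b = 2/3 ↦ 2/3  <
a = 2/3, b = 1 ↦ 2/3  <
a = 1, b = 0 ↦ 1  ≥
a = 1, b = 1/3 ↦ 1  ≥
a = 1, b = 2/3 ↦ 1  ≥
a = 1, b = 1 ↦ 1  ≥
So 4 of the 16 assignments meet the threshold.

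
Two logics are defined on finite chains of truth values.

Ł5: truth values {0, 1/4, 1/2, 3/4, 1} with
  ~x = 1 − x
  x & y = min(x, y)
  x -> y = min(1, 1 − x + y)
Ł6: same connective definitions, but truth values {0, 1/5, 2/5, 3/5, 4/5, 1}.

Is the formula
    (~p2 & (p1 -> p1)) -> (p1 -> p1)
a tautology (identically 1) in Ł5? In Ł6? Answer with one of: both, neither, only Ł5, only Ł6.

both

In Ł5: every assignment gives 1 — tautology.
In Ł6: every assignment gives 1 — tautology.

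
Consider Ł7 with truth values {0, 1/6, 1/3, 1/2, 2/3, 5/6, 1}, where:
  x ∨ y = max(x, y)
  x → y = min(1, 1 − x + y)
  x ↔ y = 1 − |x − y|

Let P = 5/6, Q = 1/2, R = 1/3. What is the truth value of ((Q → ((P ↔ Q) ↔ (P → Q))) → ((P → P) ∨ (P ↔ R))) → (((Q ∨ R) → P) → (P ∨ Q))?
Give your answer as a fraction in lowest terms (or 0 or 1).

P ↔ Q = 5/6 ↔ 1/2 = 2/3
P → Q = 5/6 → 1/2 = 2/3
(P ↔ Q) ↔ (P → Q) = 2/3 ↔ 2/3 = 1
Q → ((P ↔ Q) ↔ (P → Q)) = 1/2 → 1 = 1
P → P = 5/6 → 5/6 = 1
P ↔ R = 5/6 ↔ 1/3 = 1/2
(P → P) ∨ (P ↔ R) = 1 ∨ 1/2 = 1
(Q → ((P ↔ Q) ↔ (P → Q))) → ((P → P) ∨ (P ↔ R)) = 1 → 1 = 1
Q ∨ R = 1/2 ∨ 1/3 = 1/2
(Q ∨ R) → P = 1/2 → 5/6 = 1
P ∨ Q = 5/6 ∨ 1/2 = 5/6
((Q ∨ R) → P) → (P ∨ Q) = 1 → 5/6 = 5/6
((Q → ((P ↔ Q) ↔ (P → Q))) → ((P → P) ∨ (P ↔ R))) → (((Q ∨ R) → P) → (P ∨ Q)) = 1 → 5/6 = 5/6

5/6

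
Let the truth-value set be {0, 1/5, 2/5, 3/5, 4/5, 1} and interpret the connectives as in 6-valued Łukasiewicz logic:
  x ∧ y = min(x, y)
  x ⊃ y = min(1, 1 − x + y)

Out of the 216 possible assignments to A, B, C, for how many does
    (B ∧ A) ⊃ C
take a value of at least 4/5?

value 1: 161 assignments (counts)
value 4/5: 25 assignments (counts)
value 3/5: 16 assignments
value 2/5: 9 assignments
value 1/5: 4 assignments
value 0: 1 assignment
So 186 of the 216 assignments meet the threshold.

186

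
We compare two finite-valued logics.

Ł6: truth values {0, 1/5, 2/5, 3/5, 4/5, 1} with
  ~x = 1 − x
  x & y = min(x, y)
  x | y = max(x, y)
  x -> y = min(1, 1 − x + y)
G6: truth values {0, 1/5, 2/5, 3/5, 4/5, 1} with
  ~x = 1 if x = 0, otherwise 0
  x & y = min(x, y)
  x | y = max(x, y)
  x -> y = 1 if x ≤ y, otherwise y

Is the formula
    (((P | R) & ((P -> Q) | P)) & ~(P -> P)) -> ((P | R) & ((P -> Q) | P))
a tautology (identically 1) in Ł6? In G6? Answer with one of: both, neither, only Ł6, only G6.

both

In Ł6: every assignment gives 1 — tautology.
In G6: every assignment gives 1 — tautology.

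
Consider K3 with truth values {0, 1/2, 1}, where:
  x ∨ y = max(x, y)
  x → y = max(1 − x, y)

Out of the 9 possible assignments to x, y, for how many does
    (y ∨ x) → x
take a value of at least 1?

4

x = 0, y = 0 ↦ 1  ≥
x = 0, y = 1/2 ↦ 1/2  <
x = 0, y = 1 ↦ 0  <
x = 1/2, y = 0 ↦ 1/2  <
x = 1/2, y = 1/2 ↦ 1/2  <
x = 1/2, y = 1 ↦ 1/2  <
x = 1, y = 0 ↦ 1  ≥
x = 1, y = 1/2 ↦ 1  ≥
x = 1, y = 1 ↦ 1  ≥
So 4 of the 9 assignments meet the threshold.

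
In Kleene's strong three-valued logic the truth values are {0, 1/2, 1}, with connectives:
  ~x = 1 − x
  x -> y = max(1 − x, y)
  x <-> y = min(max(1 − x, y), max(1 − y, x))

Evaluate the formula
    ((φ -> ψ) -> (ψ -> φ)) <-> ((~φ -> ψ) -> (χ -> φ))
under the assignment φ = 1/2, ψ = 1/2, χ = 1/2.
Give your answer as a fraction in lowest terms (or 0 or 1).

φ -> ψ = 1/2 -> 1/2 = 1/2
ψ -> φ = 1/2 -> 1/2 = 1/2
(φ -> ψ) -> (ψ -> φ) = 1/2 -> 1/2 = 1/2
~φ = ~1/2 = 1/2
~φ -> ψ = 1/2 -> 1/2 = 1/2
χ -> φ = 1/2 -> 1/2 = 1/2
(~φ -> ψ) -> (χ -> φ) = 1/2 -> 1/2 = 1/2
((φ -> ψ) -> (ψ -> φ)) <-> ((~φ -> ψ) -> (χ -> φ)) = 1/2 <-> 1/2 = 1/2

1/2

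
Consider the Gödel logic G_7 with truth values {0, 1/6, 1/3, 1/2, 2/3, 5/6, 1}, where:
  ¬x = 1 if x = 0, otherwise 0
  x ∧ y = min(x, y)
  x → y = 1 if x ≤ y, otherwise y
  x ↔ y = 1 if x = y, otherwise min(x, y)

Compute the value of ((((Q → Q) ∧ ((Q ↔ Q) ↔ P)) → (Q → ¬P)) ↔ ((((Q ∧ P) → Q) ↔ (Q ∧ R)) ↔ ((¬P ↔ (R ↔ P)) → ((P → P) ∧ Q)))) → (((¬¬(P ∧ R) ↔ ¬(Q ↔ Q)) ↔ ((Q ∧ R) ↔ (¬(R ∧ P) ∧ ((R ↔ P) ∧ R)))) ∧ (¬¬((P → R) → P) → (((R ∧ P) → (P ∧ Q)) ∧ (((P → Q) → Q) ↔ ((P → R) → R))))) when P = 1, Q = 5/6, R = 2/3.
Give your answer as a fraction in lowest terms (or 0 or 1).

Q → Q = 5/6 → 5/6 = 1
Q ↔ Q = 5/6 ↔ 5/6 = 1
(Q ↔ Q) ↔ P = 1 ↔ 1 = 1
(Q → Q) ∧ ((Q ↔ Q) ↔ P) = 1 ∧ 1 = 1
¬P = ¬1 = 0
Q → ¬P = 5/6 → 0 = 0
((Q → Q) ∧ ((Q ↔ Q) ↔ P)) → (Q → ¬P) = 1 → 0 = 0
Q ∧ P = 5/6 ∧ 1 = 5/6
(Q ∧ P) → Q = 5/6 → 5/6 = 1
Q ∧ R = 5/6 ∧ 2/3 = 2/3
((Q ∧ P) → Q) ↔ (Q ∧ R) = 1 ↔ 2/3 = 2/3
¬P = ¬1 = 0
R ↔ P = 2/3 ↔ 1 = 2/3
¬P ↔ (R ↔ P) = 0 ↔ 2/3 = 0
P → P = 1 → 1 = 1
(P → P) ∧ Q = 1 ∧ 5/6 = 5/6
(¬P ↔ (R ↔ P)) → ((P → P) ∧ Q) = 0 → 5/6 = 1
(((Q ∧ P) → Q) ↔ (Q ∧ R)) ↔ ((¬P ↔ (R ↔ P)) → ((P → P) ∧ Q)) = 2/3 ↔ 1 = 2/3
(((Q → Q) ∧ ((Q ↔ Q) ↔ P)) → (Q → ¬P)) ↔ ((((Q ∧ P) → Q) ↔ (Q ∧ R)) ↔ ((¬P ↔ (R ↔ P)) → ((P → P) ∧ Q))) = 0 ↔ 2/3 = 0
P ∧ R = 1 ∧ 2/3 = 2/3
¬(P ∧ R) = ¬2/3 = 0
¬¬(P ∧ R) = ¬0 = 1
Q ↔ Q = 5/6 ↔ 5/6 = 1
¬(Q ↔ Q) = ¬1 = 0
¬¬(P ∧ R) ↔ ¬(Q ↔ Q) = 1 ↔ 0 = 0
Q ∧ R = 5/6 ∧ 2/3 = 2/3
R ∧ P = 2/3 ∧ 1 = 2/3
¬(R ∧ P) = ¬2/3 = 0
R ↔ P = 2/3 ↔ 1 = 2/3
(R ↔ P) ∧ R = 2/3 ∧ 2/3 = 2/3
¬(R ∧ P) ∧ ((R ↔ P) ∧ R) = 0 ∧ 2/3 = 0
(Q ∧ R) ↔ (¬(R ∧ P) ∧ ((R ↔ P) ∧ R)) = 2/3 ↔ 0 = 0
(¬¬(P ∧ R) ↔ ¬(Q ↔ Q)) ↔ ((Q ∧ R) ↔ (¬(R ∧ P) ∧ ((R ↔ P) ∧ R))) = 0 ↔ 0 = 1
P → R = 1 → 2/3 = 2/3
(P → R) → P = 2/3 → 1 = 1
¬((P → R) → P) = ¬1 = 0
¬¬((P → R) → P) = ¬0 = 1
R ∧ P = 2/3 ∧ 1 = 2/3
P ∧ Q = 1 ∧ 5/6 = 5/6
(R ∧ P) → (P ∧ Q) = 2/3 → 5/6 = 1
P → Q = 1 → 5/6 = 5/6
(P → Q) → Q = 5/6 → 5/6 = 1
P → R = 1 → 2/3 = 2/3
(P → R) → R = 2/3 → 2/3 = 1
((P → Q) → Q) ↔ ((P → R) → R) = 1 ↔ 1 = 1
((R ∧ P) → (P ∧ Q)) ∧ (((P → Q) → Q) ↔ ((P → R) → R)) = 1 ∧ 1 = 1
¬¬((P → R) → P) → (((R ∧ P) → (P ∧ Q)) ∧ (((P → Q) → Q) ↔ ((P → R) → R))) = 1 → 1 = 1
((¬¬(P ∧ R) ↔ ¬(Q ↔ Q)) ↔ ((Q ∧ R) ↔ (¬(R ∧ P) ∧ ((R ↔ P) ∧ R)))) ∧ (¬¬((P → R) → P) → (((R ∧ P) → (P ∧ Q)) ∧ (((P → Q) → Q) ↔ ((P → R) → R)))) = 1 ∧ 1 = 1
((((Q → Q) ∧ ((Q ↔ Q) ↔ P)) → (Q → ¬P)) ↔ ((((Q ∧ P) → Q) ↔ (Q ∧ R)) ↔ ((¬P ↔ (R ↔ P)) → ((P → P) ∧ Q)))) → (((¬¬(P ∧ R) ↔ ¬(Q ↔ Q)) ↔ ((Q ∧ R) ↔ (¬(R ∧ P) ∧ ((R ↔ P) ∧ R)))) ∧ (¬¬((P → R) → P) → (((R ∧ P) → (P ∧ Q)) ∧ (((P → Q) → Q) ↔ ((P → R) → R))))) = 0 → 1 = 1

1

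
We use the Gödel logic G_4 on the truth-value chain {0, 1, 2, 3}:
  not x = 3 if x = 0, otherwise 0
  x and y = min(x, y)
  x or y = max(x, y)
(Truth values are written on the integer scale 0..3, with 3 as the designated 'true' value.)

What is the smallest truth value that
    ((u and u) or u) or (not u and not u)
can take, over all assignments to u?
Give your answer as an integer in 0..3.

1

Take u = 1:
u and u = 1 and 1 = 1
(u and u) or u = 1 or 1 = 1
not u = not 1 = 0
not u = not 1 = 0
not u and not u = 0 and 0 = 0
((u and u) or u) or (not u and not u) = 1 or 0 = 1
No assignment yields a value below 1, so this is the minimum.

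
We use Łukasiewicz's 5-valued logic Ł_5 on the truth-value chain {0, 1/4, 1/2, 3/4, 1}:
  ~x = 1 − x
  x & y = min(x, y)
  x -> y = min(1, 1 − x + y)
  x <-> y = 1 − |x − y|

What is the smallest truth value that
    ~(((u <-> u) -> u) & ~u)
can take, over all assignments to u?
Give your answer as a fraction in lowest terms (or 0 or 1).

Take u = 1/2:
u <-> u = 1/2 <-> 1/2 = 1
(u <-> u) -> u = 1 -> 1/2 = 1/2
~u = ~1/2 = 1/2
((u <-> u) -> u) & ~u = 1/2 & 1/2 = 1/2
~(((u <-> u) -> u) & ~u) = ~1/2 = 1/2
No assignment yields a value below 1/2, so this is the minimum.

1/2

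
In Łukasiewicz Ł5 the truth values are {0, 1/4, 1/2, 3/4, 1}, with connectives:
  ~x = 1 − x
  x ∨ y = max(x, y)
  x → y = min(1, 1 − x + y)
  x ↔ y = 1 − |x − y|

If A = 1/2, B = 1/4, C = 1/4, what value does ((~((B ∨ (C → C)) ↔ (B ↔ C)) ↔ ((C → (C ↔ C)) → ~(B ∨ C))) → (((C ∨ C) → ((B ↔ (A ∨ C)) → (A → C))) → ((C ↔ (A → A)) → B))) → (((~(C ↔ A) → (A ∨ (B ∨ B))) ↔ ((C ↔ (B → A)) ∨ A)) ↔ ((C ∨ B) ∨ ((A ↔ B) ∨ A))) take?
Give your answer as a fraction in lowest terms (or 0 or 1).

3/4

C → C = 1/4 → 1/4 = 1
B ∨ (C → C) = 1/4 ∨ 1 = 1
B ↔ C = 1/4 ↔ 1/4 = 1
(B ∨ (C → C)) ↔ (B ↔ C) = 1 ↔ 1 = 1
~((B ∨ (C → C)) ↔ (B ↔ C)) = ~1 = 0
C ↔ C = 1/4 ↔ 1/4 = 1
C → (C ↔ C) = 1/4 → 1 = 1
B ∨ C = 1/4 ∨ 1/4 = 1/4
~(B ∨ C) = ~1/4 = 3/4
(C → (C ↔ C)) → ~(B ∨ C) = 1 → 3/4 = 3/4
~((B ∨ (C → C)) ↔ (B ↔ C)) ↔ ((C → (C ↔ C)) → ~(B ∨ C)) = 0 ↔ 3/4 = 1/4
C ∨ C = 1/4 ∨ 1/4 = 1/4
A ∨ C = 1/2 ∨ 1/4 = 1/2
B ↔ (A ∨ C) = 1/4 ↔ 1/2 = 3/4
A → C = 1/2 → 1/4 = 3/4
(B ↔ (A ∨ C)) → (A → C) = 3/4 → 3/4 = 1
(C ∨ C) → ((B ↔ (A ∨ C)) → (A → C)) = 1/4 → 1 = 1
A → A = 1/2 → 1/2 = 1
C ↔ (A → A) = 1/4 ↔ 1 = 1/4
(C ↔ (A → A)) → B = 1/4 → 1/4 = 1
((C ∨ C) → ((B ↔ (A ∨ C)) → (A → C))) → ((C ↔ (A → A)) → B) = 1 → 1 = 1
(~((B ∨ (C → C)) ↔ (B ↔ C)) ↔ ((C → (C ↔ C)) → ~(B ∨ C))) → (((C ∨ C) → ((B ↔ (A ∨ C)) → (A → C))) → ((C ↔ (A → A)) → B)) = 1/4 → 1 = 1
C ↔ A = 1/4 ↔ 1/2 = 3/4
~(C ↔ A) = ~3/4 = 1/4
B ∨ B = 1/4 ∨ 1/4 = 1/4
A ∨ (B ∨ B) = 1/2 ∨ 1/4 = 1/2
~(C ↔ A) → (A ∨ (B ∨ B)) = 1/4 → 1/2 = 1
B → A = 1/4 → 1/2 = 1
C ↔ (B → A) = 1/4 ↔ 1 = 1/4
(C ↔ (B → A)) ∨ A = 1/4 ∨ 1/2 = 1/2
(~(C ↔ A) → (A ∨ (B ∨ B))) ↔ ((C ↔ (B → A)) ∨ A) = 1 ↔ 1/2 = 1/2
C ∨ B = 1/4 ∨ 1/4 = 1/4
A ↔ B = 1/2 ↔ 1/4 = 3/4
(A ↔ B) ∨ A = 3/4 ∨ 1/2 = 3/4
(C ∨ B) ∨ ((A ↔ B) ∨ A) = 1/4 ∨ 3/4 = 3/4
((~(C ↔ A) → (A ∨ (B ∨ B))) ↔ ((C ↔ (B → A)) ∨ A)) ↔ ((C ∨ B) ∨ ((A ↔ B) ∨ A)) = 1/2 ↔ 3/4 = 3/4
((~((B ∨ (C → C)) ↔ (B ↔ C)) ↔ ((C → (C ↔ C)) → ~(B ∨ C))) → (((C ∨ C) → ((B ↔ (A ∨ C)) → (A → C))) → ((C ↔ (A → A)) → B))) → (((~(C ↔ A) → (A ∨ (B ∨ B))) ↔ ((C ↔ (B → A)) ∨ A)) ↔ ((C ∨ B) ∨ ((A ↔ B) ∨ A))) = 1 → 3/4 = 3/4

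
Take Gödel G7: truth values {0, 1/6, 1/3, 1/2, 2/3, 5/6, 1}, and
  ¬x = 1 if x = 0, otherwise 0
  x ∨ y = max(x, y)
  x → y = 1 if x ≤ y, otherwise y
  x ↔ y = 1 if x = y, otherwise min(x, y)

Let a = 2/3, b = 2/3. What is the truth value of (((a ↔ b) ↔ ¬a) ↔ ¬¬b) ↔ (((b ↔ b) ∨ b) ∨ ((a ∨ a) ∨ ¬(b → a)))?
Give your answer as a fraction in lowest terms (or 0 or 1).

a ↔ b = 2/3 ↔ 2/3 = 1
¬a = ¬2/3 = 0
(a ↔ b) ↔ ¬a = 1 ↔ 0 = 0
¬b = ¬2/3 = 0
¬¬b = ¬0 = 1
((a ↔ b) ↔ ¬a) ↔ ¬¬b = 0 ↔ 1 = 0
b ↔ b = 2/3 ↔ 2/3 = 1
(b ↔ b) ∨ b = 1 ∨ 2/3 = 1
a ∨ a = 2/3 ∨ 2/3 = 2/3
b → a = 2/3 → 2/3 = 1
¬(b → a) = ¬1 = 0
(a ∨ a) ∨ ¬(b → a) = 2/3 ∨ 0 = 2/3
((b ↔ b) ∨ b) ∨ ((a ∨ a) ∨ ¬(b → a)) = 1 ∨ 2/3 = 1
(((a ↔ b) ↔ ¬a) ↔ ¬¬b) ↔ (((b ↔ b) ∨ b) ∨ ((a ∨ a) ∨ ¬(b → a))) = 0 ↔ 1 = 0

0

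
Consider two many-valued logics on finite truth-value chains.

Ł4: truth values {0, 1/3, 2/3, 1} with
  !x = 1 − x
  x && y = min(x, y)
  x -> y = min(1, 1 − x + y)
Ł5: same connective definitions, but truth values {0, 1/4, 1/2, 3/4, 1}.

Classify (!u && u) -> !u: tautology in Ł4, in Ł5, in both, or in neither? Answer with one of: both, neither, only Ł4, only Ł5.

In Ł4: every assignment gives 1 — tautology.
In Ł5: every assignment gives 1 — tautology.

both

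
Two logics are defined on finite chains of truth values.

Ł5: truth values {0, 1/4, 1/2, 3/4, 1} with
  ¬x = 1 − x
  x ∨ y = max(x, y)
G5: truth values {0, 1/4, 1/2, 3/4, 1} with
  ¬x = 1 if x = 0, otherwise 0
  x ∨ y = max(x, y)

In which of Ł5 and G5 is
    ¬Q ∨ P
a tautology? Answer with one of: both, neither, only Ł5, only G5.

neither

In Ł5: at P = 0, Q = 1/4 the value is 3/4 — not a tautology.
In G5: at P = 0, Q = 1/4 the value is 0 — not a tautology.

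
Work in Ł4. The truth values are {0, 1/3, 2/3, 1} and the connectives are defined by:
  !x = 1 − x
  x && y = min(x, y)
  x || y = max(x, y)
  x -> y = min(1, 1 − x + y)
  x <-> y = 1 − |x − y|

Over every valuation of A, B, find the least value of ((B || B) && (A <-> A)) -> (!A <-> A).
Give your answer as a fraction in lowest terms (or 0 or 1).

0

Take A = 0, B = 1:
B || B = 1 || 1 = 1
A <-> A = 0 <-> 0 = 1
(B || B) && (A <-> A) = 1 && 1 = 1
!A = !0 = 1
!A <-> A = 1 <-> 0 = 0
((B || B) && (A <-> A)) -> (!A <-> A) = 1 -> 0 = 0
No assignment yields a value below 0, so this is the minimum.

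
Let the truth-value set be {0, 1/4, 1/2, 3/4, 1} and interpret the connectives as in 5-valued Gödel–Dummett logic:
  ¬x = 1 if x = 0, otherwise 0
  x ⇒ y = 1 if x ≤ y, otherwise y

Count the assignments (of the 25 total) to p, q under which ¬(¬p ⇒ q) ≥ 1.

1

value 1: 1 assignment (counts)
value 0: 24 assignments
So 1 of the 25 assignments meets the threshold.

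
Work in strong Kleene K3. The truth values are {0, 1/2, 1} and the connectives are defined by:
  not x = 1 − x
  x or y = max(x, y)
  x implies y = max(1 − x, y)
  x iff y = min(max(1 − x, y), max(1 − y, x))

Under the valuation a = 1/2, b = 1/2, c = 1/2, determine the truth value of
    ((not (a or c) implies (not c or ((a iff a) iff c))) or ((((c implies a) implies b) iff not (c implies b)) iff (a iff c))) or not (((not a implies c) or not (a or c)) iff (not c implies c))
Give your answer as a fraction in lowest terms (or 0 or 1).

a or c = 1/2 or 1/2 = 1/2
not (a or c) = not 1/2 = 1/2
not c = not 1/2 = 1/2
a iff a = 1/2 iff 1/2 = 1/2
(a iff a) iff c = 1/2 iff 1/2 = 1/2
not c or ((a iff a) iff c) = 1/2 or 1/2 = 1/2
not (a or c) implies (not c or ((a iff a) iff c)) = 1/2 implies 1/2 = 1/2
c implies a = 1/2 implies 1/2 = 1/2
(c implies a) implies b = 1/2 implies 1/2 = 1/2
c implies b = 1/2 implies 1/2 = 1/2
not (c implies b) = not 1/2 = 1/2
((c implies a) implies b) iff not (c implies b) = 1/2 iff 1/2 = 1/2
a iff c = 1/2 iff 1/2 = 1/2
(((c implies a) implies b) iff not (c implies b)) iff (a iff c) = 1/2 iff 1/2 = 1/2
(not (a or c) implies (not c or ((a iff a) iff c))) or ((((c implies a) implies b) iff not (c implies b)) iff (a iff c)) = 1/2 or 1/2 = 1/2
not a = not 1/2 = 1/2
not a implies c = 1/2 implies 1/2 = 1/2
a or c = 1/2 or 1/2 = 1/2
not (a or c) = not 1/2 = 1/2
(not a implies c) or not (a or c) = 1/2 or 1/2 = 1/2
not c = not 1/2 = 1/2
not c implies c = 1/2 implies 1/2 = 1/2
((not a implies c) or not (a or c)) iff (not c implies c) = 1/2 iff 1/2 = 1/2
not (((not a implies c) or not (a or c)) iff (not c implies c)) = not 1/2 = 1/2
((not (a or c) implies (not c or ((a iff a) iff c))) or ((((c implies a) implies b) iff not (c implies b)) iff (a iff c))) or not (((not a implies c) or not (a or c)) iff (not c implies c)) = 1/2 or 1/2 = 1/2

1/2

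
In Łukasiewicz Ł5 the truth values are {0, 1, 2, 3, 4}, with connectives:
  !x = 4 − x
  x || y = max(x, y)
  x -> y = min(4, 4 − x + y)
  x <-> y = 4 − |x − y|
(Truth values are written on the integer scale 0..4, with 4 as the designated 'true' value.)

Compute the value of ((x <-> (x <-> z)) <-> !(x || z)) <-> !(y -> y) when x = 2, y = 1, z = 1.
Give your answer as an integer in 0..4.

x <-> z = 2 <-> 1 = 3
x <-> (x <-> z) = 2 <-> 3 = 3
x || z = 2 || 1 = 2
!(x || z) = !2 = 2
(x <-> (x <-> z)) <-> !(x || z) = 3 <-> 2 = 3
y -> y = 1 -> 1 = 4
!(y -> y) = !4 = 0
((x <-> (x <-> z)) <-> !(x || z)) <-> !(y -> y) = 3 <-> 0 = 1

1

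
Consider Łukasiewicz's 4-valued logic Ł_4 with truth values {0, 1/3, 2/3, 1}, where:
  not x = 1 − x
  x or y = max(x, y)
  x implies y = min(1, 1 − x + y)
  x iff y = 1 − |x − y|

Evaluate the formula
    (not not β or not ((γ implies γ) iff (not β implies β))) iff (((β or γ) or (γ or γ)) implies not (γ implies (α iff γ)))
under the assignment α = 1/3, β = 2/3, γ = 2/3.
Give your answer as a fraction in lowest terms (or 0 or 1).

2/3

not β = not 2/3 = 1/3
not not β = not 1/3 = 2/3
γ implies γ = 2/3 implies 2/3 = 1
not β = not 2/3 = 1/3
not β implies β = 1/3 implies 2/3 = 1
(γ implies γ) iff (not β implies β) = 1 iff 1 = 1
not ((γ implies γ) iff (not β implies β)) = not 1 = 0
not not β or not ((γ implies γ) iff (not β implies β)) = 2/3 or 0 = 2/3
β or γ = 2/3 or 2/3 = 2/3
γ or γ = 2/3 or 2/3 = 2/3
(β or γ) or (γ or γ) = 2/3 or 2/3 = 2/3
α iff γ = 1/3 iff 2/3 = 2/3
γ implies (α iff γ) = 2/3 implies 2/3 = 1
not (γ implies (α iff γ)) = not 1 = 0
((β or γ) or (γ or γ)) implies not (γ implies (α iff γ)) = 2/3 implies 0 = 1/3
(not not β or not ((γ implies γ) iff (not β implies β))) iff (((β or γ) or (γ or γ)) implies not (γ implies (α iff γ))) = 2/3 iff 1/3 = 2/3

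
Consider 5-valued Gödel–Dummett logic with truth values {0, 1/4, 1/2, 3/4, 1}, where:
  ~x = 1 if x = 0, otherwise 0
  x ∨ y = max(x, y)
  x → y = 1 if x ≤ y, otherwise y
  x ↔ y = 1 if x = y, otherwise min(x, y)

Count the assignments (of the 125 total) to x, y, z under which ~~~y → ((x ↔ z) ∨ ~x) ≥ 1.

value 1: 109 assignments (counts)
value 3/4: 2 assignments
value 1/2: 4 assignments
value 1/4: 6 assignments
value 0: 4 assignments
So 109 of the 125 assignments meet the threshold.

109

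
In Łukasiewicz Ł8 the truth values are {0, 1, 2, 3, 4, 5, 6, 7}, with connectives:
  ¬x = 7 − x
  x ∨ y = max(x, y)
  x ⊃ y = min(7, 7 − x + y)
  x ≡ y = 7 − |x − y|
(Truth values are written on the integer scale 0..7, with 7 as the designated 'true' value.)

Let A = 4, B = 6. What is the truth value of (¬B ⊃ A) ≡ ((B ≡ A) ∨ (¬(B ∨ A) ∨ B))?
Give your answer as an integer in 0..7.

¬B = ¬6 = 1
¬B ⊃ A = 1 ⊃ 4 = 7
B ≡ A = 6 ≡ 4 = 5
B ∨ A = 6 ∨ 4 = 6
¬(B ∨ A) = ¬6 = 1
¬(B ∨ A) ∨ B = 1 ∨ 6 = 6
(B ≡ A) ∨ (¬(B ∨ A) ∨ B) = 5 ∨ 6 = 6
(¬B ⊃ A) ≡ ((B ≡ A) ∨ (¬(B ∨ A) ∨ B)) = 7 ≡ 6 = 6

6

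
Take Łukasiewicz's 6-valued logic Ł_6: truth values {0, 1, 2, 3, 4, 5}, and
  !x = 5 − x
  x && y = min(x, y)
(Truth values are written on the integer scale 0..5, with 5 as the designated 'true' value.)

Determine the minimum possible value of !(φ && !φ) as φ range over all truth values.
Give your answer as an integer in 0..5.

3

Take φ = 2:
!φ = !2 = 3
φ && !φ = 2 && 3 = 2
!(φ && !φ) = !2 = 3
No assignment yields a value below 3, so this is the minimum.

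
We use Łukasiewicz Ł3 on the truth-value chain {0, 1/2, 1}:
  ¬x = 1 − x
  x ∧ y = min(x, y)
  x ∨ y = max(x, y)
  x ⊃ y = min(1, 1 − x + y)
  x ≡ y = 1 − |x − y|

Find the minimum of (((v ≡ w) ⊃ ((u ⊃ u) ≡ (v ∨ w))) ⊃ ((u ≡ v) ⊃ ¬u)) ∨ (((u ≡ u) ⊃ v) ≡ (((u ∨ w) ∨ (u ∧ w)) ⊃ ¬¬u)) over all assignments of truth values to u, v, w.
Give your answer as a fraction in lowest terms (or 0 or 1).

1/2

Take u = 1/2, v = 1/2, w = 0:
v ≡ w = 1/2 ≡ 0 = 1/2
u ⊃ u = 1/2 ⊃ 1/2 = 1
v ∨ w = 1/2 ∨ 0 = 1/2
(u ⊃ u) ≡ (v ∨ w) = 1 ≡ 1/2 = 1/2
(v ≡ w) ⊃ ((u ⊃ u) ≡ (v ∨ w)) = 1/2 ⊃ 1/2 = 1
u ≡ v = 1/2 ≡ 1/2 = 1
¬u = ¬1/2 = 1/2
(u ≡ v) ⊃ ¬u = 1 ⊃ 1/2 = 1/2
((v ≡ w) ⊃ ((u ⊃ u) ≡ (v ∨ w))) ⊃ ((u ≡ v) ⊃ ¬u) = 1 ⊃ 1/2 = 1/2
u ≡ u = 1/2 ≡ 1/2 = 1
(u ≡ u) ⊃ v = 1 ⊃ 1/2 = 1/2
u ∨ w = 1/2 ∨ 0 = 1/2
u ∧ w = 1/2 ∧ 0 = 0
(u ∨ w) ∨ (u ∧ w) = 1/2 ∨ 0 = 1/2
¬u = ¬1/2 = 1/2
¬¬u = ¬1/2 = 1/2
((u ∨ w) ∨ (u ∧ w)) ⊃ ¬¬u = 1/2 ⊃ 1/2 = 1
((u ≡ u) ⊃ v) ≡ (((u ∨ w) ∨ (u ∧ w)) ⊃ ¬¬u) = 1/2 ≡ 1 = 1/2
(((v ≡ w) ⊃ ((u ⊃ u) ≡ (v ∨ w))) ⊃ ((u ≡ v) ⊃ ¬u)) ∨ (((u ≡ u) ⊃ v) ≡ (((u ∨ w) ∨ (u ∧ w)) ⊃ ¬¬u)) = 1/2 ∨ 1/2 = 1/2
No assignment yields a value below 1/2, so this is the minimum.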